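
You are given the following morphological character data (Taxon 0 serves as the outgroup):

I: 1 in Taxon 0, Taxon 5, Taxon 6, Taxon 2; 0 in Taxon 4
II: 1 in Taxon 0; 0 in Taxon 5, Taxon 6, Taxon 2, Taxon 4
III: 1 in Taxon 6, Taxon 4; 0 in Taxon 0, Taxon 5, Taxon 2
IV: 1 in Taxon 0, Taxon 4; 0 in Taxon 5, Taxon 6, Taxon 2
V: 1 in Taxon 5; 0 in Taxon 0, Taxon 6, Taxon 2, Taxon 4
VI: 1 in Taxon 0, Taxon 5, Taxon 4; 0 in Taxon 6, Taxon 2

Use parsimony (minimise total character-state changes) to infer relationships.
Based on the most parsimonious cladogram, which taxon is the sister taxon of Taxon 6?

Character polarity is set by the outgroup: the derived state is whichever differs from the outgroup's state, so for I, II, IV, VI the derived state is '0', and for the remaining characters it is '1'.
I: derived state '0' in Taxon 4 only — an autapomorphy, so it tells us nothing about relationships among taxa.
All ingroup taxa share the derived state '0' for II; it defines the ingroup but does not resolve relationships within it.
III (state '1') occurs in Taxon 4 and Taxon 6 but conflicts with the nesting implied by the other characters — most parsimoniously interpreted as homoplasy.
Only Taxon 2, Taxon 5, and Taxon 6 show the derived state '0' for IV, supporting them as a clade.
V: derived state '1' in Taxon 5 only — an autapomorphy, so it tells us nothing about relationships among taxa.
Only Taxon 2 and Taxon 6 show the derived state '0' for VI, supporting them as a clade.
Most parsimonious ingroup topology: ((Taxon 5,(Taxon 6,Taxon 2)),Taxon 4).
Taxon 6 and Taxon 2 form a cherry on this tree, so they are sister taxa.

Taxon 2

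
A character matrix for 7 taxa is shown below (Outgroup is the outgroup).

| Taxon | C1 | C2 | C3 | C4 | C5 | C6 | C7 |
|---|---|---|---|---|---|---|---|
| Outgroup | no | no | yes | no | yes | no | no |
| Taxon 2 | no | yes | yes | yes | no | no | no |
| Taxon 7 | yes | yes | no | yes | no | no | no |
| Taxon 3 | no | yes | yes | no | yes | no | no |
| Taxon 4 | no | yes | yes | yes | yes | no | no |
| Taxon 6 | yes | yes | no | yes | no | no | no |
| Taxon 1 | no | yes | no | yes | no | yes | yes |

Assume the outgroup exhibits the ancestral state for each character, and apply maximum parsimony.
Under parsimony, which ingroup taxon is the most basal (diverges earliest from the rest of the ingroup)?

Character polarity is set by the outgroup: the derived state is whichever differs from the outgroup's state, so for C3, C5 the derived state is 'no', and for the remaining characters it is 'yes'.
C1: derived state 'yes' in Taxon 6 and Taxon 7 only — synapomorphy for {Taxon 6, Taxon 7}.
C2 (derived state 'yes') is shared by all ingroup taxa — unites the whole ingroup.
Only Taxon 1, Taxon 6, and Taxon 7 show the derived state 'no' for C3, supporting them as a clade.
C4 (derived state 'yes') is shared by Taxon 1, Taxon 2, Taxon 4, Taxon 6, and Taxon 7 — a synapomorphy uniting that clade.
C5: derived state 'no' in Taxon 1, Taxon 2, Taxon 6, and Taxon 7 only — synapomorphy for {Taxon 1, Taxon 2, Taxon 6, Taxon 7}.
C6: derived state 'yes' in Taxon 1 only — an autapomorphy, so it tells us nothing about relationships among taxa.
C7 (derived state 'yes') is unique to Taxon 1 (autapomorphy; uninformative for grouping).
Most parsimonious ingroup topology: (((Taxon 2,((Taxon 7,Taxon 6),Taxon 1)),Taxon 4),Taxon 3).
Taxon 3 is sister to the clade containing all other ingroup taxa, so it is the earliest-diverging (most basal) ingroup lineage.

Taxon 3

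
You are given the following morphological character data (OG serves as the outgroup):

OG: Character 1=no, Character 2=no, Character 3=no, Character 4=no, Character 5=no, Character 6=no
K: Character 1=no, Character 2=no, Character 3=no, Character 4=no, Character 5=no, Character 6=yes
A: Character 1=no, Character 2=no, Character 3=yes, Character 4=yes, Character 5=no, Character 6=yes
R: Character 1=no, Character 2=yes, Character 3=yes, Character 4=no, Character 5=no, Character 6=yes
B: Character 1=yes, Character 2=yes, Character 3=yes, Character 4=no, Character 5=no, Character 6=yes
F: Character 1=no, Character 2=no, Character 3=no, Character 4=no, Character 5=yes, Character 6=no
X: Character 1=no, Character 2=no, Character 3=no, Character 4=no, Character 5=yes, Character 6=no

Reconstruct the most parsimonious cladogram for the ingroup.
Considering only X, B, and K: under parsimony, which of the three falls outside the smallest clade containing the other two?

X

The outgroup has state 'no' for every character, so 'yes' is the derived state throughout.
Character 1: derived state 'yes' in B only — an autapomorphy, so it tells us nothing about relationships among taxa.
Character 2 (derived state 'yes') is shared by B and R — a synapomorphy uniting that clade.
Character 3: derived state 'yes' in A, B, and R only — synapomorphy for {A, B, R}.
Character 4: derived state 'yes' in A only — an autapomorphy, so it tells us nothing about relationships among taxa.
Character 5 (derived state 'yes') is shared by F and X — a synapomorphy uniting that clade.
Only A, B, K, and R show the derived state 'yes' for Character 6, supporting them as a clade.
Most parsimonious ingroup topology: ((K,(A,(R,B))),(F,X)).
K and B share a more recent common ancestor with each other than either does with X, so X is the least closely related of the three.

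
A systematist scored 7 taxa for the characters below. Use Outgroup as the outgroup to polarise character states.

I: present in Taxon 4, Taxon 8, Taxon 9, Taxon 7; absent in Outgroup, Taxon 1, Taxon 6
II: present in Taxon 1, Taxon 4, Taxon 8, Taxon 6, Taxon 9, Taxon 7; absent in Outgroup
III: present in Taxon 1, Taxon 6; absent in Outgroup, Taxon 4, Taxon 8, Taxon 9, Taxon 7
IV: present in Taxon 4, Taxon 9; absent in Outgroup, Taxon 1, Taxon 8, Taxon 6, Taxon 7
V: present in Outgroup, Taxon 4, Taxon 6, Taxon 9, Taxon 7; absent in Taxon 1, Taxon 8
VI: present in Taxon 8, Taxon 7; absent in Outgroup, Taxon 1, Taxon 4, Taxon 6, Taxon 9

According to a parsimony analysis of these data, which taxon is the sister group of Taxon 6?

Character polarity is set by the outgroup: the derived state is whichever differs from the outgroup's state, so for V the derived state is 'absent', and for the remaining characters it is 'present'.
Only Taxon 4, Taxon 7, Taxon 8, and Taxon 9 show the derived state 'present' for I, supporting them as a clade.
All ingroup taxa share the derived state 'present' for II; it defines the ingroup but does not resolve relationships within it.
Only Taxon 1 and Taxon 6 show the derived state 'present' for III, supporting them as a clade.
IV: derived state 'present' in Taxon 4 and Taxon 9 only — synapomorphy for {Taxon 4, Taxon 9}.
V (state 'absent') occurs in Taxon 1 and Taxon 8 but conflicts with the nesting implied by the other characters — most parsimoniously interpreted as homoplasy.
VI (derived state 'present') is shared by Taxon 7 and Taxon 8 — a synapomorphy uniting that clade.
Most parsimonious ingroup topology: ((Taxon 1,Taxon 6),((Taxon 4,Taxon 9),(Taxon 8,Taxon 7))).
Taxon 6 and Taxon 1 form a cherry on this tree, so they are sister taxa.

Taxon 1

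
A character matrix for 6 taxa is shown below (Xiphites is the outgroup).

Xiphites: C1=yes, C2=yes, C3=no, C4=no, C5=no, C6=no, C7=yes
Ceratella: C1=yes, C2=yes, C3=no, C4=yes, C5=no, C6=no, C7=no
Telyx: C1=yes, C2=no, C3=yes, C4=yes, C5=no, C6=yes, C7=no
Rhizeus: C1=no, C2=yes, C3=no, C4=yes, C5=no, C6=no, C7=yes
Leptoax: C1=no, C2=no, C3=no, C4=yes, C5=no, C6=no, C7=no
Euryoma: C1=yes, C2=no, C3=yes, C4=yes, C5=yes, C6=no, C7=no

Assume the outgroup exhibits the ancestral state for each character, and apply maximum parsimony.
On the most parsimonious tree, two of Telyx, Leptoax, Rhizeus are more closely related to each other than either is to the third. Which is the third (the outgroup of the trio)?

Character polarity is set by the outgroup: the derived state is whichever differs from the outgroup's state, so for C1, C2, C7 the derived state is 'no', and for the remaining characters it is 'yes'.
C1 groups Leptoax and Rhizeus, which is incompatible with the clades supported by the remaining characters; treating it as convergent (homoplasy) costs fewer steps than any alternative tree.
C2: derived state 'no' in Euryoma, Leptoax, and Telyx only — synapomorphy for {Euryoma, Leptoax, Telyx}.
Only Euryoma and Telyx show the derived state 'yes' for C3, supporting them as a clade.
All ingroup taxa share the derived state 'yes' for C4; it defines the ingroup but does not resolve relationships within it.
C5 (derived state 'yes') is unique to Euryoma (autapomorphy; uninformative for grouping).
C6: derived state 'yes' in Telyx only — an autapomorphy, so it tells us nothing about relationships among taxa.
C7: derived state 'no' in Ceratella, Euryoma, Leptoax, and Telyx only — synapomorphy for {Ceratella, Euryoma, Leptoax, Telyx}.
Most parsimonious ingroup topology: ((Ceratella,((Telyx,Euryoma),Leptoax)),Rhizeus).
Telyx and Leptoax share a more recent common ancestor with each other than either does with Rhizeus, so Rhizeus is the least closely related of the three.

Rhizeus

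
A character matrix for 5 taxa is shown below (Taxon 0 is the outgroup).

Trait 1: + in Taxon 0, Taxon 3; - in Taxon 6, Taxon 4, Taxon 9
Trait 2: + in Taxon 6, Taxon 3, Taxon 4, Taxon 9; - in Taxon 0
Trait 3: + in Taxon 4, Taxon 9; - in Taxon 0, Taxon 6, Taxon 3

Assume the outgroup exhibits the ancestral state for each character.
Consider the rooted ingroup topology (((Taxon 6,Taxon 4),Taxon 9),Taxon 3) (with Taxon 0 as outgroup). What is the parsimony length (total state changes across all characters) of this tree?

4

Map each character onto (((Taxon 6,Taxon 4),Taxon 9),Taxon 3) (rooted by Taxon 0) and count the minimum state changes it requires (Fitch parsimony):
Trait 1: 1; Trait 2: 1; Trait 3: 2.
Total tree length = 4.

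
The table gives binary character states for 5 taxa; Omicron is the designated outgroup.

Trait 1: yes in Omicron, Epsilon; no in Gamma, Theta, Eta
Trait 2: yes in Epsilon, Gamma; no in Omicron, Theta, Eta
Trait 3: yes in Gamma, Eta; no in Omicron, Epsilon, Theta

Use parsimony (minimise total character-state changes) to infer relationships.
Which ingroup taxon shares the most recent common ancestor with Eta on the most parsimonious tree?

Character polarity is set by the outgroup: the derived state is whichever differs from the outgroup's state, so for Trait 1 the derived state is 'no', and for the remaining characters it is 'yes'.
Only Eta, Gamma, and Theta show the derived state 'no' for Trait 1, supporting them as a clade.
Trait 2 groups Epsilon and Gamma, which is incompatible with the clades supported by the remaining characters; treating it as convergent (homoplasy) costs fewer steps than any alternative tree.
Only Eta and Gamma show the derived state 'yes' for Trait 3, supporting them as a clade.
Most parsimonious ingroup topology: (Epsilon,((Gamma,Eta),Theta)).
Eta and Gamma form a cherry on this tree, so they are sister taxa.

Gamma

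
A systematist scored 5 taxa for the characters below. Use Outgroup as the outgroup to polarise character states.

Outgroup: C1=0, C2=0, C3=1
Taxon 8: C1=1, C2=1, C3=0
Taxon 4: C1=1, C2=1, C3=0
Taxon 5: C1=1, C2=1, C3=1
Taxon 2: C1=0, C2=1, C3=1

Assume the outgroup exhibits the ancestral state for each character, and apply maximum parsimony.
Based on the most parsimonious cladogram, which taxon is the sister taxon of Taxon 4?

Taxon 8

Character polarity is set by the outgroup: the derived state is whichever differs from the outgroup's state, so for C3 the derived state is '0', and for the remaining characters it is '1'.
C1: derived state '1' in Taxon 4, Taxon 5, and Taxon 8 only — synapomorphy for {Taxon 4, Taxon 5, Taxon 8}.
C2 (derived state '1') is shared by all ingroup taxa — unites the whole ingroup.
C3: derived state '0' in Taxon 4 and Taxon 8 only — synapomorphy for {Taxon 4, Taxon 8}.
Most parsimonious ingroup topology: (((Taxon 8,Taxon 4),Taxon 5),Taxon 2).
Taxon 4 and Taxon 8 form a cherry on this tree, so they are sister taxa.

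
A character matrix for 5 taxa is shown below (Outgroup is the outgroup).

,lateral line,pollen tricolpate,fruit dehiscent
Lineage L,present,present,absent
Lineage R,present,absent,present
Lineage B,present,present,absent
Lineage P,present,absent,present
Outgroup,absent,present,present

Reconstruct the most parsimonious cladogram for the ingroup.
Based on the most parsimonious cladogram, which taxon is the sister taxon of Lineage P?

Character polarity is set by the outgroup: the derived state is whichever differs from the outgroup's state, so for pollen tricolpate, fruit dehiscent the derived state is 'absent', and for the remaining characters it is 'present'.
All ingroup taxa share the derived state 'present' for lateral line; it defines the ingroup but does not resolve relationships within it.
pollen tricolpate: derived state 'absent' in Lineage P and Lineage R only — synapomorphy for {Lineage P, Lineage R}.
Only Lineage B and Lineage L show the derived state 'absent' for fruit dehiscent, supporting them as a clade.
Most parsimonious ingroup topology: ((Lineage P,Lineage R),(Lineage L,Lineage B)).
Lineage P and Lineage R form a cherry on this tree, so they are sister taxa.

Lineage R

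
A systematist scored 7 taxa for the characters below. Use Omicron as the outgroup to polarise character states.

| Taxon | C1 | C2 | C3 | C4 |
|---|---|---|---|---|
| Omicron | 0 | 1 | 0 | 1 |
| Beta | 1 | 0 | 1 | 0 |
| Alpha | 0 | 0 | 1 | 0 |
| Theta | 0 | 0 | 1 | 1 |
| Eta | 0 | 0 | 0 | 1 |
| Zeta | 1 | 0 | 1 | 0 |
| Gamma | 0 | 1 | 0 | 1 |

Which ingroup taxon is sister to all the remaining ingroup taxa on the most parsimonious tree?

Gamma

Character polarity is set by the outgroup: the derived state is whichever differs from the outgroup's state, so for C2, C4 the derived state is '0', and for the remaining characters it is '1'.
C1: derived state '1' in Beta and Zeta only — synapomorphy for {Beta, Zeta}.
Only Alpha, Beta, Eta, Theta, and Zeta show the derived state '0' for C2, supporting them as a clade.
C3: derived state '1' in Alpha, Beta, Theta, and Zeta only — synapomorphy for {Alpha, Beta, Theta, Zeta}.
Only Alpha, Beta, and Zeta show the derived state '0' for C4, supporting them as a clade.
Most parsimonious ingroup topology: (((((Beta,Zeta),Alpha),Theta),Eta),Gamma).
Gamma is sister to the clade containing all other ingroup taxa, so it is the earliest-diverging (most basal) ingroup lineage.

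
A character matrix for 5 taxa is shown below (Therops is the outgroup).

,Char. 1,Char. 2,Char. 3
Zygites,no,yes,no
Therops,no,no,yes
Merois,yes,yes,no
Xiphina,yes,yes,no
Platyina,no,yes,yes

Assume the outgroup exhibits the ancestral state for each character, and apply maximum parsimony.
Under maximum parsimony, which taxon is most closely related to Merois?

Character polarity is set by the outgroup: the derived state is whichever differs from the outgroup's state, so for Char. 3 the derived state is 'no', and for the remaining characters it is 'yes'.
Char. 1: derived state 'yes' in Merois and Xiphina only — synapomorphy for {Merois, Xiphina}.
Char. 2 (derived state 'yes') is shared by all ingroup taxa — unites the whole ingroup.
Only Merois, Xiphina, and Zygites show the derived state 'no' for Char. 3, supporting them as a clade.
Most parsimonious ingroup topology: (((Xiphina,Merois),Zygites),Platyina).
Merois and Xiphina form a cherry on this tree, so they are sister taxa.

Xiphina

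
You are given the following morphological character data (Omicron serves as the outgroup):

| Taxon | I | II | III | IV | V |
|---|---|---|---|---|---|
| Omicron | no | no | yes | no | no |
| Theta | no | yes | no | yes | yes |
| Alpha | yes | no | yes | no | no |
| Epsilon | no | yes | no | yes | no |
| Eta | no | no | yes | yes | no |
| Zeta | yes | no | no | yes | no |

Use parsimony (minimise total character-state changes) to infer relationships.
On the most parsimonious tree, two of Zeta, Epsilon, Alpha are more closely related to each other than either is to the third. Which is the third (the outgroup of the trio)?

Alpha

Character polarity is set by the outgroup: the derived state is whichever differs from the outgroup's state, so for III the derived state is 'no', and for the remaining characters it is 'yes'.
I groups Alpha and Zeta, which is incompatible with the clades supported by the remaining characters; treating it as convergent (homoplasy) costs fewer steps than any alternative tree.
II: derived state 'yes' in Epsilon and Theta only — synapomorphy for {Epsilon, Theta}.
III: derived state 'no' in Epsilon, Theta, and Zeta only — synapomorphy for {Epsilon, Theta, Zeta}.
IV: derived state 'yes' in Epsilon, Eta, Theta, and Zeta only — synapomorphy for {Epsilon, Eta, Theta, Zeta}.
V: derived state 'yes' in Theta only — an autapomorphy, so it tells us nothing about relationships among taxa.
Most parsimonious ingroup topology: ((((Theta,Epsilon),Zeta),Eta),Alpha).
Epsilon and Zeta share a more recent common ancestor with each other than either does with Alpha, so Alpha is the least closely related of the three.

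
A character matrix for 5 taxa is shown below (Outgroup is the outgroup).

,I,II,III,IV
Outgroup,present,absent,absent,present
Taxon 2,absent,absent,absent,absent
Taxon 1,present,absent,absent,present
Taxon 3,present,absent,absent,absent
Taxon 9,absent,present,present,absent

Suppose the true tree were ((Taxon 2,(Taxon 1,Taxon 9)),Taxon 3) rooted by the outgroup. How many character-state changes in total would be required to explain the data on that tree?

Map each character onto ((Taxon 2,(Taxon 1,Taxon 9)),Taxon 3) (rooted by Outgroup) and count the minimum state changes it requires (Fitch parsimony):
I: 2; II: 1; III: 1; IV: 2.
Total tree length = 6.

6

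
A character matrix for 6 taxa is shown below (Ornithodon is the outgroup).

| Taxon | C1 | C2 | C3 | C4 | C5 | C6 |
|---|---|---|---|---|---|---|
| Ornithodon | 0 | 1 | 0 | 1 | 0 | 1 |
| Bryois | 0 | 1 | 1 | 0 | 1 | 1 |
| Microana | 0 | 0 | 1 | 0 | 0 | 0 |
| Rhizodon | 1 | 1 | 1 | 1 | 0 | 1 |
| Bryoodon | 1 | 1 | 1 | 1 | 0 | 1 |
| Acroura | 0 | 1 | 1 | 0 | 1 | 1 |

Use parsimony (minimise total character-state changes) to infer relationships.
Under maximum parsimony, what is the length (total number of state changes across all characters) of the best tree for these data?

6

Character polarity is set by the outgroup: the derived state is whichever differs from the outgroup's state, so for C2, C4, C6 the derived state is '0', and for the remaining characters it is '1'.
C1: derived state '1' in Bryoodon and Rhizodon only — synapomorphy for {Bryoodon, Rhizodon}.
C2 (derived state '0') is unique to Microana (autapomorphy; uninformative for grouping).
All ingroup taxa share the derived state '1' for C3; it defines the ingroup but does not resolve relationships within it.
C4: derived state '0' in Acroura, Bryois, and Microana only — synapomorphy for {Acroura, Bryois, Microana}.
C5 (derived state '1') is shared by Acroura and Bryois — a synapomorphy uniting that clade.
C6: derived state '0' in Microana only — an autapomorphy, so it tells us nothing about relationships among taxa.
Most parsimonious ingroup topology: (((Bryois,Acroura),Microana),(Rhizodon,Bryoodon)).
Changes per character on this tree: C1: 1; C2: 1; C3: 1; C4: 1; C5: 1; C6: 1.
Total = 6.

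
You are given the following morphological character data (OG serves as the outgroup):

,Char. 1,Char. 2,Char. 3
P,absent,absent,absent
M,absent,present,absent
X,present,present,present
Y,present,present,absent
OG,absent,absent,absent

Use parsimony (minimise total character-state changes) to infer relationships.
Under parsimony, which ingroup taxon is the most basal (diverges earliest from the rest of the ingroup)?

The outgroup has state 'absent' for every character, so 'present' is the derived state throughout.
Only X and Y show the derived state 'present' for Char. 1, supporting them as a clade.
Char. 2: derived state 'present' in M, X, and Y only — synapomorphy for {M, X, Y}.
Char. 3 (derived state 'present') is unique to X (autapomorphy; uninformative for grouping).
Most parsimonious ingroup topology: (((X,Y),M),P).
P is sister to the clade containing all other ingroup taxa, so it is the earliest-diverging (most basal) ingroup lineage.

P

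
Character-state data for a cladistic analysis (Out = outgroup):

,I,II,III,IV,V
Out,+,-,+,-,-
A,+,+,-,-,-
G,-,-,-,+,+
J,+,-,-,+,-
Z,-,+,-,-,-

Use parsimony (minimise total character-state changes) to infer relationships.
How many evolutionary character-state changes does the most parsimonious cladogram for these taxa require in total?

Character polarity is set by the outgroup: the derived state is whichever differs from the outgroup's state, so for I, III the derived state is '-', and for the remaining characters it is '+'.
I (state '-') occurs in G and Z but conflicts with the nesting implied by the other characters — most parsimoniously interpreted as homoplasy.
Only A and Z show the derived state '+' for II, supporting them as a clade.
III (derived state '-') is shared by all ingroup taxa — unites the whole ingroup.
IV: derived state '+' in G and J only — synapomorphy for {G, J}.
V (derived state '+') is unique to G (autapomorphy; uninformative for grouping).
Most parsimonious ingroup topology: ((A,Z),(G,J)).
Changes per character on this tree: I: 2; II: 1; III: 1; IV: 1; V: 1.
Total = 6.

6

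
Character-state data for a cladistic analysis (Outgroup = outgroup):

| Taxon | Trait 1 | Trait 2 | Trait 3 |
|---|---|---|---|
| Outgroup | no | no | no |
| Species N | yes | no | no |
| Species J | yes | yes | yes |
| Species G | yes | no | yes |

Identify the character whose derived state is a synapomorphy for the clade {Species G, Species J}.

The outgroup has state 'no' for every character, so 'yes' is the derived state throughout.
Trait 1 (derived state 'yes') is shared by all ingroup taxa — unites the whole ingroup.
Trait 2: derived state 'yes' in Species J only — an autapomorphy, so it tells us nothing about relationships among taxa.
Trait 3: derived state 'yes' in Species G and Species J only — synapomorphy for {Species G, Species J}.
Most parsimonious ingroup topology: (Species N,(Species J,Species G)).
The clade {Species G, Species J} is supported by Trait 3: its derived state 'yes' occurs in exactly those taxa and in no other taxon (including the outgroup).

Trait 3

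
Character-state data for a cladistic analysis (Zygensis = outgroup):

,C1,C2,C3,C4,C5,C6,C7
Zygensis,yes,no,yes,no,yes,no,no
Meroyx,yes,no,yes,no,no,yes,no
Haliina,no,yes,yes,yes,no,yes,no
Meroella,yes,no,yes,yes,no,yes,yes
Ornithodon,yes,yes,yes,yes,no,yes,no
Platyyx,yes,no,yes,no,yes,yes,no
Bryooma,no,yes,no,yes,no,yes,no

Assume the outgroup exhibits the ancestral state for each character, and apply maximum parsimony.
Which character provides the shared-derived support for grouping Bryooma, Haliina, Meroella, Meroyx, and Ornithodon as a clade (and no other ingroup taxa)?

Character polarity is set by the outgroup: the derived state is whichever differs from the outgroup's state, so for C1, C3, C5 the derived state is 'no', and for the remaining characters it is 'yes'.
Only Bryooma and Haliina show the derived state 'no' for C1, supporting them as a clade.
Only Bryooma, Haliina, and Ornithodon show the derived state 'yes' for C2, supporting them as a clade.
C3 (derived state 'no') is unique to Bryooma (autapomorphy; uninformative for grouping).
C4 (derived state 'yes') is shared by Bryooma, Haliina, Meroella, and Ornithodon — a synapomorphy uniting that clade.
C5: derived state 'no' in Bryooma, Haliina, Meroella, Meroyx, and Ornithodon only — synapomorphy for {Bryooma, Haliina, Meroella, Meroyx, Ornithodon}.
C6 (derived state 'yes') is shared by all ingroup taxa — unites the whole ingroup.
C7 (derived state 'yes') is unique to Meroella (autapomorphy; uninformative for grouping).
Most parsimonious ingroup topology: ((Meroyx,(((Haliina,Bryooma),Ornithodon),Meroella)),Platyyx).
The clade {Bryooma, Haliina, Meroella, Meroyx, Ornithodon} is supported by C5: its derived state 'no' occurs in exactly those taxa and in no other taxon (including the outgroup).

C5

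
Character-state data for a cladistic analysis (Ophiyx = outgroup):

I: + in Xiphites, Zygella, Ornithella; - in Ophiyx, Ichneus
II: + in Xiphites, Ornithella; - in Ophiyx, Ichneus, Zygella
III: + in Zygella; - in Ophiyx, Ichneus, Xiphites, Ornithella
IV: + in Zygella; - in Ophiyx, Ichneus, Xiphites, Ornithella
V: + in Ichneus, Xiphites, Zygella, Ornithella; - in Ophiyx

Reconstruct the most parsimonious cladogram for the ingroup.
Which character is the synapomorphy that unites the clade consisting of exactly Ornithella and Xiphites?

The outgroup has state '-' for every character, so '+' is the derived state throughout.
Only Ornithella, Xiphites, and Zygella show the derived state '+' for I, supporting them as a clade.
II (derived state '+') is shared by Ornithella and Xiphites — a synapomorphy uniting that clade.
III: derived state '+' in Zygella only — an autapomorphy, so it tells us nothing about relationships among taxa.
IV: derived state '+' in Zygella only — an autapomorphy, so it tells us nothing about relationships among taxa.
V (derived state '+') is shared by all ingroup taxa — unites the whole ingroup.
Most parsimonious ingroup topology: (Ichneus,((Xiphites,Ornithella),Zygella)).
The clade {Ornithella, Xiphites} is supported by II: its derived state '+' occurs in exactly those taxa and in no other taxon (including the outgroup).

II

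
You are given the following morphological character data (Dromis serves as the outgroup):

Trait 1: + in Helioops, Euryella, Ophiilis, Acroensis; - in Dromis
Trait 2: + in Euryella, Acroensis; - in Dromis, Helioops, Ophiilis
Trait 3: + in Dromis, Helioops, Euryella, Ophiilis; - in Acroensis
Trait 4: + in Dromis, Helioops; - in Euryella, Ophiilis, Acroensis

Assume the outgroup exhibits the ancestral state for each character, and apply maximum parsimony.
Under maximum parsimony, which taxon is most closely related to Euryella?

Character polarity is set by the outgroup: the derived state is whichever differs from the outgroup's state, so for Trait 3, Trait 4 the derived state is '-', and for the remaining characters it is '+'.
Trait 1 (derived state '+') is shared by all ingroup taxa — unites the whole ingroup.
Trait 2: derived state '+' in Acroensis and Euryella only — synapomorphy for {Acroensis, Euryella}.
Trait 3 (derived state '-') is unique to Acroensis (autapomorphy; uninformative for grouping).
Trait 4 (derived state '-') is shared by Acroensis, Euryella, and Ophiilis — a synapomorphy uniting that clade.
Most parsimonious ingroup topology: (Helioops,((Euryella,Acroensis),Ophiilis)).
Euryella and Acroensis form a cherry on this tree, so they are sister taxa.

Acroensis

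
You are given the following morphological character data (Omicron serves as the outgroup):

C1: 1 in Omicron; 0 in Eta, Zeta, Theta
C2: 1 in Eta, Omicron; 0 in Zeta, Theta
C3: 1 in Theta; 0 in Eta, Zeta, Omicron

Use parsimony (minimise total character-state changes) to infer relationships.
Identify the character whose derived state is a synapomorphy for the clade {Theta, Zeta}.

Character polarity is set by the outgroup: the derived state is whichever differs from the outgroup's state, so for C1, C2 the derived state is '0', and for the remaining characters it is '1'.
C1 (derived state '0') is shared by all ingroup taxa — unites the whole ingroup.
C2 (derived state '0') is shared by Theta and Zeta — a synapomorphy uniting that clade.
C3 (derived state '1') is unique to Theta (autapomorphy; uninformative for grouping).
Most parsimonious ingroup topology: ((Zeta,Theta),Eta).
The clade {Theta, Zeta} is supported by C2: its derived state '0' occurs in exactly those taxa and in no other taxon (including the outgroup).

C2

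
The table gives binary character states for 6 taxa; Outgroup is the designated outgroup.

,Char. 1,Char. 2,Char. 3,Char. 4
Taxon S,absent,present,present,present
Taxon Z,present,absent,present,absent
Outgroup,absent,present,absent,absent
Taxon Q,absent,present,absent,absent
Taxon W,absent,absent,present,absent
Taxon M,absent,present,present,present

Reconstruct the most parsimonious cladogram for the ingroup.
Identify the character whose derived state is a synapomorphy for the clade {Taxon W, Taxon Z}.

Char. 2

Character polarity is set by the outgroup: the derived state is whichever differs from the outgroup's state, so for Char. 2 the derived state is 'absent', and for the remaining characters it is 'present'.
Char. 1: derived state 'present' in Taxon Z only — an autapomorphy, so it tells us nothing about relationships among taxa.
Char. 2 (derived state 'absent') is shared by Taxon W and Taxon Z — a synapomorphy uniting that clade.
Only Taxon M, Taxon S, Taxon W, and Taxon Z show the derived state 'present' for Char. 3, supporting them as a clade.
Char. 4: derived state 'present' in Taxon M and Taxon S only — synapomorphy for {Taxon M, Taxon S}.
Most parsimonious ingroup topology: (Taxon Q,((Taxon Z,Taxon W),(Taxon M,Taxon S))).
The clade {Taxon W, Taxon Z} is supported by Char. 2: its derived state 'absent' occurs in exactly those taxa and in no other taxon (including the outgroup).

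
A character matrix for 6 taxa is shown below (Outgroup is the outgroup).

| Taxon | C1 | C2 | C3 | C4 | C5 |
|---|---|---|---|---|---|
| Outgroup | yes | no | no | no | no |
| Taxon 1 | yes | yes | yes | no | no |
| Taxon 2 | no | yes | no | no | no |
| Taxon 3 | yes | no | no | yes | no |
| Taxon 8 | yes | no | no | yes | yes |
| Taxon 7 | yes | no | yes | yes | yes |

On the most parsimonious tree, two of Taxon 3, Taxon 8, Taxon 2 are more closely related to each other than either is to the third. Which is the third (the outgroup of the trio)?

Taxon 2

Character polarity is set by the outgroup: the derived state is whichever differs from the outgroup's state, so for C1 the derived state is 'no', and for the remaining characters it is 'yes'.
C1: derived state 'no' in Taxon 2 only — an autapomorphy, so it tells us nothing about relationships among taxa.
Only Taxon 1 and Taxon 2 show the derived state 'yes' for C2, supporting them as a clade.
C3 groups Taxon 1 and Taxon 7, which is incompatible with the clades supported by the remaining characters; treating it as convergent (homoplasy) costs fewer steps than any alternative tree.
C4: derived state 'yes' in Taxon 3, Taxon 7, and Taxon 8 only — synapomorphy for {Taxon 3, Taxon 7, Taxon 8}.
Only Taxon 7 and Taxon 8 show the derived state 'yes' for C5, supporting them as a clade.
Most parsimonious ingroup topology: ((Taxon 1,Taxon 2),(Taxon 3,(Taxon 8,Taxon 7))).
Taxon 8 and Taxon 3 share a more recent common ancestor with each other than either does with Taxon 2, so Taxon 2 is the least closely related of the three.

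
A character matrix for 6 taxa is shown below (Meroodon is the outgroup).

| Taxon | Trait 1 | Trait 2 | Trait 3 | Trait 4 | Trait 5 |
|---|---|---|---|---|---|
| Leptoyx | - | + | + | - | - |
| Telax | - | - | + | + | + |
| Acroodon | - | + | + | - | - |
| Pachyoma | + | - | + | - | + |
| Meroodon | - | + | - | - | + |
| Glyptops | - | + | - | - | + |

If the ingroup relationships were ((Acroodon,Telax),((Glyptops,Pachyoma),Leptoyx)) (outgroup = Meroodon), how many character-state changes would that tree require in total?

8

Map each character onto ((Acroodon,Telax),((Glyptops,Pachyoma),Leptoyx)) (rooted by Meroodon) and count the minimum state changes it requires (Fitch parsimony):
Trait 1: 1; Trait 2: 2; Trait 3: 2; Trait 4: 1; Trait 5: 2.
Total tree length = 8.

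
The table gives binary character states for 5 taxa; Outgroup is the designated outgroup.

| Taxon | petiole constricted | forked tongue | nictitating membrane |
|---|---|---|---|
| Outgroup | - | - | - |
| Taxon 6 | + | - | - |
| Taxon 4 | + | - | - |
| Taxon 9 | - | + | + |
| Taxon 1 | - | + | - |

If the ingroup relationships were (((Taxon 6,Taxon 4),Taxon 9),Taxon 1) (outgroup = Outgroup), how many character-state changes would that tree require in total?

4

Map each character onto (((Taxon 6,Taxon 4),Taxon 9),Taxon 1) (rooted by Outgroup) and count the minimum state changes it requires (Fitch parsimony):
petiole constricted: 1; forked tongue: 2; nictitating membrane: 1.
Total tree length = 4.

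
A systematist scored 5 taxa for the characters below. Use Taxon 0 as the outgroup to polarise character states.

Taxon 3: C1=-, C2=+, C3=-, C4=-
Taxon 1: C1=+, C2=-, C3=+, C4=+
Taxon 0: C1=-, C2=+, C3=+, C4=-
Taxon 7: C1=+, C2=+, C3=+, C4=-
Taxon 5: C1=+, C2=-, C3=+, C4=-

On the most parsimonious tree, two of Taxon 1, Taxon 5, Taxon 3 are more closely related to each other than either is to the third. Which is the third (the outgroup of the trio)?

Character polarity is set by the outgroup: the derived state is whichever differs from the outgroup's state, so for C2, C3 the derived state is '-', and for the remaining characters it is '+'.
C1: derived state '+' in Taxon 1, Taxon 5, and Taxon 7 only — synapomorphy for {Taxon 1, Taxon 5, Taxon 7}.
Only Taxon 1 and Taxon 5 show the derived state '-' for C2, supporting them as a clade.
C3: derived state '-' in Taxon 3 only — an autapomorphy, so it tells us nothing about relationships among taxa.
C4 (derived state '+') is unique to Taxon 1 (autapomorphy; uninformative for grouping).
Most parsimonious ingroup topology: ((Taxon 7,(Taxon 1,Taxon 5)),Taxon 3).
Taxon 5 and Taxon 1 share a more recent common ancestor with each other than either does with Taxon 3, so Taxon 3 is the least closely related of the three.

Taxon 3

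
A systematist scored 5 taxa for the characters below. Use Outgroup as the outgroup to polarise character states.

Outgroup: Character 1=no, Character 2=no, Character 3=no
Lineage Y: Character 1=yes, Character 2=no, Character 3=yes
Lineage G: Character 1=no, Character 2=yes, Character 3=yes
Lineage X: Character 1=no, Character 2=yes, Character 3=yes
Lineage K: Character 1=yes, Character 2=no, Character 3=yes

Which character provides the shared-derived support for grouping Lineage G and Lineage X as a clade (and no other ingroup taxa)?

The outgroup has state 'no' for every character, so 'yes' is the derived state throughout.
Character 1: derived state 'yes' in Lineage K and Lineage Y only — synapomorphy for {Lineage K, Lineage Y}.
Character 2 (derived state 'yes') is shared by Lineage G and Lineage X — a synapomorphy uniting that clade.
Character 3 (derived state 'yes') is shared by all ingroup taxa — unites the whole ingroup.
Most parsimonious ingroup topology: ((Lineage Y,Lineage K),(Lineage G,Lineage X)).
The clade {Lineage G, Lineage X} is supported by Character 2: its derived state 'yes' occurs in exactly those taxa and in no other taxon (including the outgroup).

Character 2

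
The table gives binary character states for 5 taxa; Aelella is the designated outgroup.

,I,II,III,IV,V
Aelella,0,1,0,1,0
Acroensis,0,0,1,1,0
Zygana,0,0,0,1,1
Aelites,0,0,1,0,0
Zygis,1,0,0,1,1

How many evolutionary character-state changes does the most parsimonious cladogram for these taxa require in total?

5

Character polarity is set by the outgroup: the derived state is whichever differs from the outgroup's state, so for II, IV the derived state is '0', and for the remaining characters it is '1'.
I (derived state '1') is unique to Zygis (autapomorphy; uninformative for grouping).
II (derived state '0') is shared by all ingroup taxa — unites the whole ingroup.
Only Acroensis and Aelites show the derived state '1' for III, supporting them as a clade.
IV: derived state '0' in Aelites only — an autapomorphy, so it tells us nothing about relationships among taxa.
Only Zygana and Zygis show the derived state '1' for V, supporting them as a clade.
Most parsimonious ingroup topology: ((Acroensis,Aelites),(Zygana,Zygis)).
Changes per character on this tree: I: 1; II: 1; III: 1; IV: 1; V: 1.
Total = 5.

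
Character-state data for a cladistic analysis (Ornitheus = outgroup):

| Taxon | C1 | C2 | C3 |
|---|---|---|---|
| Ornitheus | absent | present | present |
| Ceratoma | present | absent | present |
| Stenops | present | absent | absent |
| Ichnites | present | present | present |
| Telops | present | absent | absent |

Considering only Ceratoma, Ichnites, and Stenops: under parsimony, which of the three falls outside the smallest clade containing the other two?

Character polarity is set by the outgroup: the derived state is whichever differs from the outgroup's state, so for C2, C3 the derived state is 'absent', and for the remaining characters it is 'present'.
C1 (derived state 'present') is shared by all ingroup taxa — unites the whole ingroup.
C2: derived state 'absent' in Ceratoma, Stenops, and Telops only — synapomorphy for {Ceratoma, Stenops, Telops}.
C3: derived state 'absent' in Stenops and Telops only — synapomorphy for {Stenops, Telops}.
Most parsimonious ingroup topology: ((Ceratoma,(Stenops,Telops)),Ichnites).
Ceratoma and Stenops share a more recent common ancestor with each other than either does with Ichnites, so Ichnites is the least closely related of the three.

Ichnites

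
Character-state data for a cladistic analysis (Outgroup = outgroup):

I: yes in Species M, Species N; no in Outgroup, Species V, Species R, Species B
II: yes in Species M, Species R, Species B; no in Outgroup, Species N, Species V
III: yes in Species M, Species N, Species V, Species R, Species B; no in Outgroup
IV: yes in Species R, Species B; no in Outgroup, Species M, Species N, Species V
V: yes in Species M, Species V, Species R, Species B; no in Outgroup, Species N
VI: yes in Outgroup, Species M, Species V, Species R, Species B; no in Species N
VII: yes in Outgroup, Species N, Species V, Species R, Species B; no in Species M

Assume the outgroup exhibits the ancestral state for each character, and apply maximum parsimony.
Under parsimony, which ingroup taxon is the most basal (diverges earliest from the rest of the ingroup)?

Species N

Character polarity is set by the outgroup: the derived state is whichever differs from the outgroup's state, so for VI, VII the derived state is 'no', and for the remaining characters it is 'yes'.
I (state 'yes') occurs in Species M and Species N but conflicts with the nesting implied by the other characters — most parsimoniously interpreted as homoplasy.
II: derived state 'yes' in Species B, Species M, and Species R only — synapomorphy for {Species B, Species M, Species R}.
III (derived state 'yes') is shared by all ingroup taxa — unites the whole ingroup.
IV: derived state 'yes' in Species B and Species R only — synapomorphy for {Species B, Species R}.
V (derived state 'yes') is shared by Species B, Species M, Species R, and Species V — a synapomorphy uniting that clade.
VI (derived state 'no') is unique to Species N (autapomorphy; uninformative for grouping).
VII (derived state 'no') is unique to Species M (autapomorphy; uninformative for grouping).
Most parsimonious ingroup topology: (((Species M,(Species R,Species B)),Species V),Species N).
Species N is sister to the clade containing all other ingroup taxa, so it is the earliest-diverging (most basal) ingroup lineage.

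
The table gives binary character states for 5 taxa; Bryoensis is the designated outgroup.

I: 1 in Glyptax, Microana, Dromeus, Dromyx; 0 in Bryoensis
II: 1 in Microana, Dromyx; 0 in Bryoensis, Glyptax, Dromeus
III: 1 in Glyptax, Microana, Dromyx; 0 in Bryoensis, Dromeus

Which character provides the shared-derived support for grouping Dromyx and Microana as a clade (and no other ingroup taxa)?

II

The outgroup has state '0' for every character, so '1' is the derived state throughout.
All ingroup taxa share the derived state '1' for I; it defines the ingroup but does not resolve relationships within it.
Only Dromyx and Microana show the derived state '1' for II, supporting them as a clade.
Only Dromyx, Glyptax, and Microana show the derived state '1' for III, supporting them as a clade.
Most parsimonious ingroup topology: ((Glyptax,(Microana,Dromyx)),Dromeus).
The clade {Dromyx, Microana} is supported by II: its derived state '1' occurs in exactly those taxa and in no other taxon (including the outgroup).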